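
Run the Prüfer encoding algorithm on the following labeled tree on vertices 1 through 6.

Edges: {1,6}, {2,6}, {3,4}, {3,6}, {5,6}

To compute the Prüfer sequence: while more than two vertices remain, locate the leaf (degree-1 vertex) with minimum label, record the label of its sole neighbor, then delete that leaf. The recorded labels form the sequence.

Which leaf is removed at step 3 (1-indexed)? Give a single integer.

Step 1: current leaves = {1,2,4,5}. Remove leaf 1 (neighbor: 6).
Step 2: current leaves = {2,4,5}. Remove leaf 2 (neighbor: 6).
Step 3: current leaves = {4,5}. Remove leaf 4 (neighbor: 3).

Answer: 4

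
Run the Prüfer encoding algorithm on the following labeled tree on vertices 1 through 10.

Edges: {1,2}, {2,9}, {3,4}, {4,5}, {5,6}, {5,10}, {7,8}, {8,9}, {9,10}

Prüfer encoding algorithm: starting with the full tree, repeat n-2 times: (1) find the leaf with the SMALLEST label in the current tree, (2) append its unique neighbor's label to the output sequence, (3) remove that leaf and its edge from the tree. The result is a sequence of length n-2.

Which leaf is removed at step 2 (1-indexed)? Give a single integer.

Step 1: current leaves = {1,3,6,7}. Remove leaf 1 (neighbor: 2).
Step 2: current leaves = {2,3,6,7}. Remove leaf 2 (neighbor: 9).

Answer: 2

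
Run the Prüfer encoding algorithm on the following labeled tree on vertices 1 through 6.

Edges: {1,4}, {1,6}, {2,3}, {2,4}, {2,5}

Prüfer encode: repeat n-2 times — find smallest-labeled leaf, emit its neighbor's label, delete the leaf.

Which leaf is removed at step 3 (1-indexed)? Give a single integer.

Answer: 2

Derivation:
Step 1: current leaves = {3,5,6}. Remove leaf 3 (neighbor: 2).
Step 2: current leaves = {5,6}. Remove leaf 5 (neighbor: 2).
Step 3: current leaves = {2,6}. Remove leaf 2 (neighbor: 4).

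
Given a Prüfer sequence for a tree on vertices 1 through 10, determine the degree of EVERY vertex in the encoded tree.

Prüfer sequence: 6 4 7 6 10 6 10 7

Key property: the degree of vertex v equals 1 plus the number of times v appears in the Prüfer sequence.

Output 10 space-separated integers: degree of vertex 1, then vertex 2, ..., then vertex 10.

p_1 = 6: count[6] becomes 1
p_2 = 4: count[4] becomes 1
p_3 = 7: count[7] becomes 1
p_4 = 6: count[6] becomes 2
p_5 = 10: count[10] becomes 1
p_6 = 6: count[6] becomes 3
p_7 = 10: count[10] becomes 2
p_8 = 7: count[7] becomes 2
Degrees (1 + count): deg[1]=1+0=1, deg[2]=1+0=1, deg[3]=1+0=1, deg[4]=1+1=2, deg[5]=1+0=1, deg[6]=1+3=4, deg[7]=1+2=3, deg[8]=1+0=1, deg[9]=1+0=1, deg[10]=1+2=3

Answer: 1 1 1 2 1 4 3 1 1 3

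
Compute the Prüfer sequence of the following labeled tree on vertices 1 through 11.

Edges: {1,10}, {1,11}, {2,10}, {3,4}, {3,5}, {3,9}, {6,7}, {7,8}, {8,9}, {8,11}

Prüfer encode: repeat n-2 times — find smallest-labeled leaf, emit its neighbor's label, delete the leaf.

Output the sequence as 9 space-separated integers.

Answer: 10 3 3 9 7 8 8 11 1

Derivation:
Step 1: leaves = {2,4,5,6}. Remove smallest leaf 2, emit neighbor 10.
Step 2: leaves = {4,5,6,10}. Remove smallest leaf 4, emit neighbor 3.
Step 3: leaves = {5,6,10}. Remove smallest leaf 5, emit neighbor 3.
Step 4: leaves = {3,6,10}. Remove smallest leaf 3, emit neighbor 9.
Step 5: leaves = {6,9,10}. Remove smallest leaf 6, emit neighbor 7.
Step 6: leaves = {7,9,10}. Remove smallest leaf 7, emit neighbor 8.
Step 7: leaves = {9,10}. Remove smallest leaf 9, emit neighbor 8.
Step 8: leaves = {8,10}. Remove smallest leaf 8, emit neighbor 11.
Step 9: leaves = {10,11}. Remove smallest leaf 10, emit neighbor 1.
Done: 2 vertices remain (1, 11). Sequence = [10 3 3 9 7 8 8 11 1]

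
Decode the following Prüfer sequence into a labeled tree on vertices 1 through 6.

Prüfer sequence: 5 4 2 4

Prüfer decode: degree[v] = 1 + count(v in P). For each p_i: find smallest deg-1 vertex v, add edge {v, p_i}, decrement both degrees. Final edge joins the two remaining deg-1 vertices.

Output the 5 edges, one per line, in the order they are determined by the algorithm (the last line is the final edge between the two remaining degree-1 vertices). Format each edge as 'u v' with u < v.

Initial degrees: {1:1, 2:2, 3:1, 4:3, 5:2, 6:1}
Step 1: smallest deg-1 vertex = 1, p_1 = 5. Add edge {1,5}. Now deg[1]=0, deg[5]=1.
Step 2: smallest deg-1 vertex = 3, p_2 = 4. Add edge {3,4}. Now deg[3]=0, deg[4]=2.
Step 3: smallest deg-1 vertex = 5, p_3 = 2. Add edge {2,5}. Now deg[5]=0, deg[2]=1.
Step 4: smallest deg-1 vertex = 2, p_4 = 4. Add edge {2,4}. Now deg[2]=0, deg[4]=1.
Final: two remaining deg-1 vertices are 4, 6. Add edge {4,6}.

Answer: 1 5
3 4
2 5
2 4
4 6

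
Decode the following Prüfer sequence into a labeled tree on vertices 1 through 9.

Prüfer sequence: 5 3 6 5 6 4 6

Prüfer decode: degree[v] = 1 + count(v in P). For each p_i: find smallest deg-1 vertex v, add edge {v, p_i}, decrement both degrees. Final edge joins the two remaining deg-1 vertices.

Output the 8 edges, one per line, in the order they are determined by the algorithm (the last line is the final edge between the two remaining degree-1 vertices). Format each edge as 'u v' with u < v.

Initial degrees: {1:1, 2:1, 3:2, 4:2, 5:3, 6:4, 7:1, 8:1, 9:1}
Step 1: smallest deg-1 vertex = 1, p_1 = 5. Add edge {1,5}. Now deg[1]=0, deg[5]=2.
Step 2: smallest deg-1 vertex = 2, p_2 = 3. Add edge {2,3}. Now deg[2]=0, deg[3]=1.
Step 3: smallest deg-1 vertex = 3, p_3 = 6. Add edge {3,6}. Now deg[3]=0, deg[6]=3.
Step 4: smallest deg-1 vertex = 7, p_4 = 5. Add edge {5,7}. Now deg[7]=0, deg[5]=1.
Step 5: smallest deg-1 vertex = 5, p_5 = 6. Add edge {5,6}. Now deg[5]=0, deg[6]=2.
Step 6: smallest deg-1 vertex = 8, p_6 = 4. Add edge {4,8}. Now deg[8]=0, deg[4]=1.
Step 7: smallest deg-1 vertex = 4, p_7 = 6. Add edge {4,6}. Now deg[4]=0, deg[6]=1.
Final: two remaining deg-1 vertices are 6, 9. Add edge {6,9}.

Answer: 1 5
2 3
3 6
5 7
5 6
4 8
4 6
6 9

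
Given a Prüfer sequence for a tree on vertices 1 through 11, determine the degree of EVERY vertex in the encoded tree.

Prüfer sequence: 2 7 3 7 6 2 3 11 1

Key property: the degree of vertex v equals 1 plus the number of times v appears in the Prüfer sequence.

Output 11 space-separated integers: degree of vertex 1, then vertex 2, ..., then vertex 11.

p_1 = 2: count[2] becomes 1
p_2 = 7: count[7] becomes 1
p_3 = 3: count[3] becomes 1
p_4 = 7: count[7] becomes 2
p_5 = 6: count[6] becomes 1
p_6 = 2: count[2] becomes 2
p_7 = 3: count[3] becomes 2
p_8 = 11: count[11] becomes 1
p_9 = 1: count[1] becomes 1
Degrees (1 + count): deg[1]=1+1=2, deg[2]=1+2=3, deg[3]=1+2=3, deg[4]=1+0=1, deg[5]=1+0=1, deg[6]=1+1=2, deg[7]=1+2=3, deg[8]=1+0=1, deg[9]=1+0=1, deg[10]=1+0=1, deg[11]=1+1=2

Answer: 2 3 3 1 1 2 3 1 1 1 2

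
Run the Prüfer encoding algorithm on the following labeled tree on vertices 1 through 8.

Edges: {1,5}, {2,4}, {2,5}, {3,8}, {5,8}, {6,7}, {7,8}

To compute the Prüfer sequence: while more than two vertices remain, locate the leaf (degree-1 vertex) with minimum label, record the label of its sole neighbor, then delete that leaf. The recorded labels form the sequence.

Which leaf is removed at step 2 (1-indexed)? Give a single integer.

Answer: 3

Derivation:
Step 1: current leaves = {1,3,4,6}. Remove leaf 1 (neighbor: 5).
Step 2: current leaves = {3,4,6}. Remove leaf 3 (neighbor: 8).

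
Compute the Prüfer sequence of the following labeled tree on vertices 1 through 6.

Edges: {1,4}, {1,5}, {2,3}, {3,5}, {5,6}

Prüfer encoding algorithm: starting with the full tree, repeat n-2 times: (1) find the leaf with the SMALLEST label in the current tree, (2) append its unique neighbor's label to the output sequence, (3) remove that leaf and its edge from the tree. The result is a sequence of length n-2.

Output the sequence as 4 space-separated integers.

Step 1: leaves = {2,4,6}. Remove smallest leaf 2, emit neighbor 3.
Step 2: leaves = {3,4,6}. Remove smallest leaf 3, emit neighbor 5.
Step 3: leaves = {4,6}. Remove smallest leaf 4, emit neighbor 1.
Step 4: leaves = {1,6}. Remove smallest leaf 1, emit neighbor 5.
Done: 2 vertices remain (5, 6). Sequence = [3 5 1 5]

Answer: 3 5 1 5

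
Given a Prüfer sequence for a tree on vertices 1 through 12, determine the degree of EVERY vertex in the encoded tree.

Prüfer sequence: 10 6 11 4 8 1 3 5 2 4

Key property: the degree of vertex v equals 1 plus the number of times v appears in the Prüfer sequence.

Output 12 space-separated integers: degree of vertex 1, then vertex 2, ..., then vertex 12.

p_1 = 10: count[10] becomes 1
p_2 = 6: count[6] becomes 1
p_3 = 11: count[11] becomes 1
p_4 = 4: count[4] becomes 1
p_5 = 8: count[8] becomes 1
p_6 = 1: count[1] becomes 1
p_7 = 3: count[3] becomes 1
p_8 = 5: count[5] becomes 1
p_9 = 2: count[2] becomes 1
p_10 = 4: count[4] becomes 2
Degrees (1 + count): deg[1]=1+1=2, deg[2]=1+1=2, deg[3]=1+1=2, deg[4]=1+2=3, deg[5]=1+1=2, deg[6]=1+1=2, deg[7]=1+0=1, deg[8]=1+1=2, deg[9]=1+0=1, deg[10]=1+1=2, deg[11]=1+1=2, deg[12]=1+0=1

Answer: 2 2 2 3 2 2 1 2 1 2 2 1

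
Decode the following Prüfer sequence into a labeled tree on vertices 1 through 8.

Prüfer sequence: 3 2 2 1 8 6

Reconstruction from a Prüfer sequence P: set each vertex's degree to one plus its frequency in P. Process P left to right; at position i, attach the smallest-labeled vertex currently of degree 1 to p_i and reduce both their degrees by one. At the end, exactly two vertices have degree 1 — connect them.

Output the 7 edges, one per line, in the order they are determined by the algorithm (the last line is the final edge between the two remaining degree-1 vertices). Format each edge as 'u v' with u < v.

Initial degrees: {1:2, 2:3, 3:2, 4:1, 5:1, 6:2, 7:1, 8:2}
Step 1: smallest deg-1 vertex = 4, p_1 = 3. Add edge {3,4}. Now deg[4]=0, deg[3]=1.
Step 2: smallest deg-1 vertex = 3, p_2 = 2. Add edge {2,3}. Now deg[3]=0, deg[2]=2.
Step 3: smallest deg-1 vertex = 5, p_3 = 2. Add edge {2,5}. Now deg[5]=0, deg[2]=1.
Step 4: smallest deg-1 vertex = 2, p_4 = 1. Add edge {1,2}. Now deg[2]=0, deg[1]=1.
Step 5: smallest deg-1 vertex = 1, p_5 = 8. Add edge {1,8}. Now deg[1]=0, deg[8]=1.
Step 6: smallest deg-1 vertex = 7, p_6 = 6. Add edge {6,7}. Now deg[7]=0, deg[6]=1.
Final: two remaining deg-1 vertices are 6, 8. Add edge {6,8}.

Answer: 3 4
2 3
2 5
1 2
1 8
6 7
6 8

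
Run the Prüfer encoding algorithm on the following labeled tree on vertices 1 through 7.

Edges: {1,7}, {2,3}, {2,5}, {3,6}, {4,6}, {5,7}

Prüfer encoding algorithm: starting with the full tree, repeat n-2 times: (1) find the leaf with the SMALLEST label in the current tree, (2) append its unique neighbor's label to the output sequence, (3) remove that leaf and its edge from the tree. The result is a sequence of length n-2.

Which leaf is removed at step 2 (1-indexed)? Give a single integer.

Step 1: current leaves = {1,4}. Remove leaf 1 (neighbor: 7).
Step 2: current leaves = {4,7}. Remove leaf 4 (neighbor: 6).

Answer: 4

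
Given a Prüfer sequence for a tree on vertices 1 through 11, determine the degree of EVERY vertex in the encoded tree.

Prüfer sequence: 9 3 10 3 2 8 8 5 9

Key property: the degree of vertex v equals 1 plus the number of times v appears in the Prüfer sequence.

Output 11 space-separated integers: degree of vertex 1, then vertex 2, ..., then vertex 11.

Answer: 1 2 3 1 2 1 1 3 3 2 1

Derivation:
p_1 = 9: count[9] becomes 1
p_2 = 3: count[3] becomes 1
p_3 = 10: count[10] becomes 1
p_4 = 3: count[3] becomes 2
p_5 = 2: count[2] becomes 1
p_6 = 8: count[8] becomes 1
p_7 = 8: count[8] becomes 2
p_8 = 5: count[5] becomes 1
p_9 = 9: count[9] becomes 2
Degrees (1 + count): deg[1]=1+0=1, deg[2]=1+1=2, deg[3]=1+2=3, deg[4]=1+0=1, deg[5]=1+1=2, deg[6]=1+0=1, deg[7]=1+0=1, deg[8]=1+2=3, deg[9]=1+2=3, deg[10]=1+1=2, deg[11]=1+0=1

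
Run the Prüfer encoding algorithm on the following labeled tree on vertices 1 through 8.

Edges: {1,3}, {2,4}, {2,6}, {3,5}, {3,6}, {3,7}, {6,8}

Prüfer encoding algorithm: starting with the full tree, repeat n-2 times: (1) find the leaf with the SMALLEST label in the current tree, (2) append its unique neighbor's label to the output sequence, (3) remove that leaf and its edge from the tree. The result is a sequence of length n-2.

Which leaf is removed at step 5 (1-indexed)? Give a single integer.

Step 1: current leaves = {1,4,5,7,8}. Remove leaf 1 (neighbor: 3).
Step 2: current leaves = {4,5,7,8}. Remove leaf 4 (neighbor: 2).
Step 3: current leaves = {2,5,7,8}. Remove leaf 2 (neighbor: 6).
Step 4: current leaves = {5,7,8}. Remove leaf 5 (neighbor: 3).
Step 5: current leaves = {7,8}. Remove leaf 7 (neighbor: 3).

Answer: 7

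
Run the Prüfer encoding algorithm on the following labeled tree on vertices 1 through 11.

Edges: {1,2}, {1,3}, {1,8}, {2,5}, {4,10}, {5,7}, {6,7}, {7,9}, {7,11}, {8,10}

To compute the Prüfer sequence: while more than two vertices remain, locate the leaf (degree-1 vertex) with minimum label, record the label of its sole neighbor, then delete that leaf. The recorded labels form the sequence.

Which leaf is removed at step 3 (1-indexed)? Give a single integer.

Step 1: current leaves = {3,4,6,9,11}. Remove leaf 3 (neighbor: 1).
Step 2: current leaves = {4,6,9,11}. Remove leaf 4 (neighbor: 10).
Step 3: current leaves = {6,9,10,11}. Remove leaf 6 (neighbor: 7).

Answer: 6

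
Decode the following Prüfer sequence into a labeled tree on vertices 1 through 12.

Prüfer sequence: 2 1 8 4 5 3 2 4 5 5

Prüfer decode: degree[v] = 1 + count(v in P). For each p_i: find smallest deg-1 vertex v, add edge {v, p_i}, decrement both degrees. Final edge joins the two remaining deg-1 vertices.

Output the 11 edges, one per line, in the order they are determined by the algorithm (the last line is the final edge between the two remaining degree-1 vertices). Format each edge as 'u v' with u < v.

Answer: 2 6
1 7
1 8
4 8
5 9
3 10
2 3
2 4
4 5
5 11
5 12

Derivation:
Initial degrees: {1:2, 2:3, 3:2, 4:3, 5:4, 6:1, 7:1, 8:2, 9:1, 10:1, 11:1, 12:1}
Step 1: smallest deg-1 vertex = 6, p_1 = 2. Add edge {2,6}. Now deg[6]=0, deg[2]=2.
Step 2: smallest deg-1 vertex = 7, p_2 = 1. Add edge {1,7}. Now deg[7]=0, deg[1]=1.
Step 3: smallest deg-1 vertex = 1, p_3 = 8. Add edge {1,8}. Now deg[1]=0, deg[8]=1.
Step 4: smallest deg-1 vertex = 8, p_4 = 4. Add edge {4,8}. Now deg[8]=0, deg[4]=2.
Step 5: smallest deg-1 vertex = 9, p_5 = 5. Add edge {5,9}. Now deg[9]=0, deg[5]=3.
Step 6: smallest deg-1 vertex = 10, p_6 = 3. Add edge {3,10}. Now deg[10]=0, deg[3]=1.
Step 7: smallest deg-1 vertex = 3, p_7 = 2. Add edge {2,3}. Now deg[3]=0, deg[2]=1.
Step 8: smallest deg-1 vertex = 2, p_8 = 4. Add edge {2,4}. Now deg[2]=0, deg[4]=1.
Step 9: smallest deg-1 vertex = 4, p_9 = 5. Add edge {4,5}. Now deg[4]=0, deg[5]=2.
Step 10: smallest deg-1 vertex = 11, p_10 = 5. Add edge {5,11}. Now deg[11]=0, deg[5]=1.
Final: two remaining deg-1 vertices are 5, 12. Add edge {5,12}.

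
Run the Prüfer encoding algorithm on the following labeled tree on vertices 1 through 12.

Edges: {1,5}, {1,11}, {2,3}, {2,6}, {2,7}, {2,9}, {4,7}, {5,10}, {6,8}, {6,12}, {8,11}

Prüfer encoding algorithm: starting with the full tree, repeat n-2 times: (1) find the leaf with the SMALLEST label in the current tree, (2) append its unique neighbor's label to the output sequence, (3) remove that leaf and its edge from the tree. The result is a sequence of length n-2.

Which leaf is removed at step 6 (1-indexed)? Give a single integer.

Answer: 10

Derivation:
Step 1: current leaves = {3,4,9,10,12}. Remove leaf 3 (neighbor: 2).
Step 2: current leaves = {4,9,10,12}. Remove leaf 4 (neighbor: 7).
Step 3: current leaves = {7,9,10,12}. Remove leaf 7 (neighbor: 2).
Step 4: current leaves = {9,10,12}. Remove leaf 9 (neighbor: 2).
Step 5: current leaves = {2,10,12}. Remove leaf 2 (neighbor: 6).
Step 6: current leaves = {10,12}. Remove leaf 10 (neighbor: 5).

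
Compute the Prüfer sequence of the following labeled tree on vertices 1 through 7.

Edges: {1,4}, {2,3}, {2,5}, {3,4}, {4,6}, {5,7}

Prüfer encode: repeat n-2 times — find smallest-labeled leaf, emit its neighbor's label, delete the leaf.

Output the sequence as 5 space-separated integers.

Answer: 4 4 3 2 5

Derivation:
Step 1: leaves = {1,6,7}. Remove smallest leaf 1, emit neighbor 4.
Step 2: leaves = {6,7}. Remove smallest leaf 6, emit neighbor 4.
Step 3: leaves = {4,7}. Remove smallest leaf 4, emit neighbor 3.
Step 4: leaves = {3,7}. Remove smallest leaf 3, emit neighbor 2.
Step 5: leaves = {2,7}. Remove smallest leaf 2, emit neighbor 5.
Done: 2 vertices remain (5, 7). Sequence = [4 4 3 2 5]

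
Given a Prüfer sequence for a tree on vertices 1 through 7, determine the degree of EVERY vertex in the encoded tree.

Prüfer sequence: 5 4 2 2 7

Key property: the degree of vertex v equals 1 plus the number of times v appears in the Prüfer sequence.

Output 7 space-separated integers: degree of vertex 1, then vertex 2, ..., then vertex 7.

Answer: 1 3 1 2 2 1 2

Derivation:
p_1 = 5: count[5] becomes 1
p_2 = 4: count[4] becomes 1
p_3 = 2: count[2] becomes 1
p_4 = 2: count[2] becomes 2
p_5 = 7: count[7] becomes 1
Degrees (1 + count): deg[1]=1+0=1, deg[2]=1+2=3, deg[3]=1+0=1, deg[4]=1+1=2, deg[5]=1+1=2, deg[6]=1+0=1, deg[7]=1+1=2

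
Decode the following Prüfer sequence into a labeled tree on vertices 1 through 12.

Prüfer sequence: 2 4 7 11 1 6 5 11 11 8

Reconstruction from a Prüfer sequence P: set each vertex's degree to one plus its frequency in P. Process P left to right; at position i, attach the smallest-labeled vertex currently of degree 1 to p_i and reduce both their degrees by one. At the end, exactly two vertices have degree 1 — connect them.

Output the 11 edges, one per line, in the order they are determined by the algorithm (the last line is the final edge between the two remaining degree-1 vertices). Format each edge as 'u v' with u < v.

Answer: 2 3
2 4
4 7
7 11
1 9
1 6
5 6
5 11
10 11
8 11
8 12

Derivation:
Initial degrees: {1:2, 2:2, 3:1, 4:2, 5:2, 6:2, 7:2, 8:2, 9:1, 10:1, 11:4, 12:1}
Step 1: smallest deg-1 vertex = 3, p_1 = 2. Add edge {2,3}. Now deg[3]=0, deg[2]=1.
Step 2: smallest deg-1 vertex = 2, p_2 = 4. Add edge {2,4}. Now deg[2]=0, deg[4]=1.
Step 3: smallest deg-1 vertex = 4, p_3 = 7. Add edge {4,7}. Now deg[4]=0, deg[7]=1.
Step 4: smallest deg-1 vertex = 7, p_4 = 11. Add edge {7,11}. Now deg[7]=0, deg[11]=3.
Step 5: smallest deg-1 vertex = 9, p_5 = 1. Add edge {1,9}. Now deg[9]=0, deg[1]=1.
Step 6: smallest deg-1 vertex = 1, p_6 = 6. Add edge {1,6}. Now deg[1]=0, deg[6]=1.
Step 7: smallest deg-1 vertex = 6, p_7 = 5. Add edge {5,6}. Now deg[6]=0, deg[5]=1.
Step 8: smallest deg-1 vertex = 5, p_8 = 11. Add edge {5,11}. Now deg[5]=0, deg[11]=2.
Step 9: smallest deg-1 vertex = 10, p_9 = 11. Add edge {10,11}. Now deg[10]=0, deg[11]=1.
Step 10: smallest deg-1 vertex = 11, p_10 = 8. Add edge {8,11}. Now deg[11]=0, deg[8]=1.
Final: two remaining deg-1 vertices are 8, 12. Add edge {8,12}.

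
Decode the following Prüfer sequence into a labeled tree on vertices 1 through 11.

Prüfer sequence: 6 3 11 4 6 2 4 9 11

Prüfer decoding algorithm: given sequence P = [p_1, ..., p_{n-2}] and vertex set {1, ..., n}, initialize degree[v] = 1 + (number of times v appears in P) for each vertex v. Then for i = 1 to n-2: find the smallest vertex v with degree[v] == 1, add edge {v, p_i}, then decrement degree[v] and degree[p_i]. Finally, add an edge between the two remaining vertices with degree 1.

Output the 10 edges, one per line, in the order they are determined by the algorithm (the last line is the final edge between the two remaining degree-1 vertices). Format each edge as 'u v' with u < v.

Initial degrees: {1:1, 2:2, 3:2, 4:3, 5:1, 6:3, 7:1, 8:1, 9:2, 10:1, 11:3}
Step 1: smallest deg-1 vertex = 1, p_1 = 6. Add edge {1,6}. Now deg[1]=0, deg[6]=2.
Step 2: smallest deg-1 vertex = 5, p_2 = 3. Add edge {3,5}. Now deg[5]=0, deg[3]=1.
Step 3: smallest deg-1 vertex = 3, p_3 = 11. Add edge {3,11}. Now deg[3]=0, deg[11]=2.
Step 4: smallest deg-1 vertex = 7, p_4 = 4. Add edge {4,7}. Now deg[7]=0, deg[4]=2.
Step 5: smallest deg-1 vertex = 8, p_5 = 6. Add edge {6,8}. Now deg[8]=0, deg[6]=1.
Step 6: smallest deg-1 vertex = 6, p_6 = 2. Add edge {2,6}. Now deg[6]=0, deg[2]=1.
Step 7: smallest deg-1 vertex = 2, p_7 = 4. Add edge {2,4}. Now deg[2]=0, deg[4]=1.
Step 8: smallest deg-1 vertex = 4, p_8 = 9. Add edge {4,9}. Now deg[4]=0, deg[9]=1.
Step 9: smallest deg-1 vertex = 9, p_9 = 11. Add edge {9,11}. Now deg[9]=0, deg[11]=1.
Final: two remaining deg-1 vertices are 10, 11. Add edge {10,11}.

Answer: 1 6
3 5
3 11
4 7
6 8
2 6
2 4
4 9
9 11
10 11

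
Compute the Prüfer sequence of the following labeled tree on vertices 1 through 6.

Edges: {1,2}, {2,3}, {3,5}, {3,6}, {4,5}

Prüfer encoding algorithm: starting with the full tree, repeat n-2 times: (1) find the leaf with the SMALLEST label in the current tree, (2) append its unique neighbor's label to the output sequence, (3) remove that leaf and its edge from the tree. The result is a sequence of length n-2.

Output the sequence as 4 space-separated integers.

Step 1: leaves = {1,4,6}. Remove smallest leaf 1, emit neighbor 2.
Step 2: leaves = {2,4,6}. Remove smallest leaf 2, emit neighbor 3.
Step 3: leaves = {4,6}. Remove smallest leaf 4, emit neighbor 5.
Step 4: leaves = {5,6}. Remove smallest leaf 5, emit neighbor 3.
Done: 2 vertices remain (3, 6). Sequence = [2 3 5 3]

Answer: 2 3 5 3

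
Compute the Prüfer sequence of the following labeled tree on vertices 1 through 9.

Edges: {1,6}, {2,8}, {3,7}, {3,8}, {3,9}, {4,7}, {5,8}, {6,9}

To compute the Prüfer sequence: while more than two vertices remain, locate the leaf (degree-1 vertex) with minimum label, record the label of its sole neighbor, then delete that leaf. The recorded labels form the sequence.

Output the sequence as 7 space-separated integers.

Answer: 6 8 7 8 9 3 3

Derivation:
Step 1: leaves = {1,2,4,5}. Remove smallest leaf 1, emit neighbor 6.
Step 2: leaves = {2,4,5,6}. Remove smallest leaf 2, emit neighbor 8.
Step 3: leaves = {4,5,6}. Remove smallest leaf 4, emit neighbor 7.
Step 4: leaves = {5,6,7}. Remove smallest leaf 5, emit neighbor 8.
Step 5: leaves = {6,7,8}. Remove smallest leaf 6, emit neighbor 9.
Step 6: leaves = {7,8,9}. Remove smallest leaf 7, emit neighbor 3.
Step 7: leaves = {8,9}. Remove smallest leaf 8, emit neighbor 3.
Done: 2 vertices remain (3, 9). Sequence = [6 8 7 8 9 3 3]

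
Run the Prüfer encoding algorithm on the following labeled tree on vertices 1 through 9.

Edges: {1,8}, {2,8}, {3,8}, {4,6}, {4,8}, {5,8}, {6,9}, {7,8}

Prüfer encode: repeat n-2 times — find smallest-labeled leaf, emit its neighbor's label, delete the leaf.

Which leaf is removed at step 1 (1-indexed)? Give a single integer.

Answer: 1

Derivation:
Step 1: current leaves = {1,2,3,5,7,9}. Remove leaf 1 (neighbor: 8).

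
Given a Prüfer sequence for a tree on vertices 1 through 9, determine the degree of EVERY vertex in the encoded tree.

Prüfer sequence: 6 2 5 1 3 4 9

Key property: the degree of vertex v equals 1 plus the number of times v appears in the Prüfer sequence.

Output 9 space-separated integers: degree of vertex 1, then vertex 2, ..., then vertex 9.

p_1 = 6: count[6] becomes 1
p_2 = 2: count[2] becomes 1
p_3 = 5: count[5] becomes 1
p_4 = 1: count[1] becomes 1
p_5 = 3: count[3] becomes 1
p_6 = 4: count[4] becomes 1
p_7 = 9: count[9] becomes 1
Degrees (1 + count): deg[1]=1+1=2, deg[2]=1+1=2, deg[3]=1+1=2, deg[4]=1+1=2, deg[5]=1+1=2, deg[6]=1+1=2, deg[7]=1+0=1, deg[8]=1+0=1, deg[9]=1+1=2

Answer: 2 2 2 2 2 2 1 1 2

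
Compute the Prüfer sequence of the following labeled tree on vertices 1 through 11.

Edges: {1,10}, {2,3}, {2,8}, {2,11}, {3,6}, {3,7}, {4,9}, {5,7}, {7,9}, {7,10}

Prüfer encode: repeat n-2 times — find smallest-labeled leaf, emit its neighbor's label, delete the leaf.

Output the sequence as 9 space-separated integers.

Answer: 10 9 7 3 2 7 7 3 2

Derivation:
Step 1: leaves = {1,4,5,6,8,11}. Remove smallest leaf 1, emit neighbor 10.
Step 2: leaves = {4,5,6,8,10,11}. Remove smallest leaf 4, emit neighbor 9.
Step 3: leaves = {5,6,8,9,10,11}. Remove smallest leaf 5, emit neighbor 7.
Step 4: leaves = {6,8,9,10,11}. Remove smallest leaf 6, emit neighbor 3.
Step 5: leaves = {8,9,10,11}. Remove smallest leaf 8, emit neighbor 2.
Step 6: leaves = {9,10,11}. Remove smallest leaf 9, emit neighbor 7.
Step 7: leaves = {10,11}. Remove smallest leaf 10, emit neighbor 7.
Step 8: leaves = {7,11}. Remove smallest leaf 7, emit neighbor 3.
Step 9: leaves = {3,11}. Remove smallest leaf 3, emit neighbor 2.
Done: 2 vertices remain (2, 11). Sequence = [10 9 7 3 2 7 7 3 2]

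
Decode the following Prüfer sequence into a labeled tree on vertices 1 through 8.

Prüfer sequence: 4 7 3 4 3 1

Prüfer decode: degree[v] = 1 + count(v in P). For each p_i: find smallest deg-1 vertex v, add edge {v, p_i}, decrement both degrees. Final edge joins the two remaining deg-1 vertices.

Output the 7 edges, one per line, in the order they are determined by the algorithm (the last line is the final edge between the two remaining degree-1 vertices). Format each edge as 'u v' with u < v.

Answer: 2 4
5 7
3 6
4 7
3 4
1 3
1 8

Derivation:
Initial degrees: {1:2, 2:1, 3:3, 4:3, 5:1, 6:1, 7:2, 8:1}
Step 1: smallest deg-1 vertex = 2, p_1 = 4. Add edge {2,4}. Now deg[2]=0, deg[4]=2.
Step 2: smallest deg-1 vertex = 5, p_2 = 7. Add edge {5,7}. Now deg[5]=0, deg[7]=1.
Step 3: smallest deg-1 vertex = 6, p_3 = 3. Add edge {3,6}. Now deg[6]=0, deg[3]=2.
Step 4: smallest deg-1 vertex = 7, p_4 = 4. Add edge {4,7}. Now deg[7]=0, deg[4]=1.
Step 5: smallest deg-1 vertex = 4, p_5 = 3. Add edge {3,4}. Now deg[4]=0, deg[3]=1.
Step 6: smallest deg-1 vertex = 3, p_6 = 1. Add edge {1,3}. Now deg[3]=0, deg[1]=1.
Final: two remaining deg-1 vertices are 1, 8. Add edge {1,8}.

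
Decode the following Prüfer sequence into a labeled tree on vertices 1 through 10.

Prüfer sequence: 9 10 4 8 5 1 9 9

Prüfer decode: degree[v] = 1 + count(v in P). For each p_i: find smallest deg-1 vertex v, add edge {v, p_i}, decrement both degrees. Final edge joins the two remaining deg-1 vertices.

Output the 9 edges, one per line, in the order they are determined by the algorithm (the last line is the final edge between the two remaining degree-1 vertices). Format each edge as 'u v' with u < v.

Initial degrees: {1:2, 2:1, 3:1, 4:2, 5:2, 6:1, 7:1, 8:2, 9:4, 10:2}
Step 1: smallest deg-1 vertex = 2, p_1 = 9. Add edge {2,9}. Now deg[2]=0, deg[9]=3.
Step 2: smallest deg-1 vertex = 3, p_2 = 10. Add edge {3,10}. Now deg[3]=0, deg[10]=1.
Step 3: smallest deg-1 vertex = 6, p_3 = 4. Add edge {4,6}. Now deg[6]=0, deg[4]=1.
Step 4: smallest deg-1 vertex = 4, p_4 = 8. Add edge {4,8}. Now deg[4]=0, deg[8]=1.
Step 5: smallest deg-1 vertex = 7, p_5 = 5. Add edge {5,7}. Now deg[7]=0, deg[5]=1.
Step 6: smallest deg-1 vertex = 5, p_6 = 1. Add edge {1,5}. Now deg[5]=0, deg[1]=1.
Step 7: smallest deg-1 vertex = 1, p_7 = 9. Add edge {1,9}. Now deg[1]=0, deg[9]=2.
Step 8: smallest deg-1 vertex = 8, p_8 = 9. Add edge {8,9}. Now deg[8]=0, deg[9]=1.
Final: two remaining deg-1 vertices are 9, 10. Add edge {9,10}.

Answer: 2 9
3 10
4 6
4 8
5 7
1 5
1 9
8 9
9 10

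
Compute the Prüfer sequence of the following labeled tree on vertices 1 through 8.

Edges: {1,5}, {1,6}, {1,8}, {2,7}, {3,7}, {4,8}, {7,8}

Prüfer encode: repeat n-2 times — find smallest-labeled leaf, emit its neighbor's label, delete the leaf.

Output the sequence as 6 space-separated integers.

Step 1: leaves = {2,3,4,5,6}. Remove smallest leaf 2, emit neighbor 7.
Step 2: leaves = {3,4,5,6}. Remove smallest leaf 3, emit neighbor 7.
Step 3: leaves = {4,5,6,7}. Remove smallest leaf 4, emit neighbor 8.
Step 4: leaves = {5,6,7}. Remove smallest leaf 5, emit neighbor 1.
Step 5: leaves = {6,7}. Remove smallest leaf 6, emit neighbor 1.
Step 6: leaves = {1,7}. Remove smallest leaf 1, emit neighbor 8.
Done: 2 vertices remain (7, 8). Sequence = [7 7 8 1 1 8]

Answer: 7 7 8 1 1 8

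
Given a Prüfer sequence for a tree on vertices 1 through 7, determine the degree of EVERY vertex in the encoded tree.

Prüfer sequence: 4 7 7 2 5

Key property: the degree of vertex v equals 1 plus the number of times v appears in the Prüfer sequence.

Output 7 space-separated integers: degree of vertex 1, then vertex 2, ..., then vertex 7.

Answer: 1 2 1 2 2 1 3

Derivation:
p_1 = 4: count[4] becomes 1
p_2 = 7: count[7] becomes 1
p_3 = 7: count[7] becomes 2
p_4 = 2: count[2] becomes 1
p_5 = 5: count[5] becomes 1
Degrees (1 + count): deg[1]=1+0=1, deg[2]=1+1=2, deg[3]=1+0=1, deg[4]=1+1=2, deg[5]=1+1=2, deg[6]=1+0=1, deg[7]=1+2=3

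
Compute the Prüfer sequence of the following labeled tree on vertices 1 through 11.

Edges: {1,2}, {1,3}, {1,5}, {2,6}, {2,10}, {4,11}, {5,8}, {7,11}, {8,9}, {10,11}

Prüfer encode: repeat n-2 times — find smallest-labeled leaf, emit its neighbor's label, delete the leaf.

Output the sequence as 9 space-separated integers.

Step 1: leaves = {3,4,6,7,9}. Remove smallest leaf 3, emit neighbor 1.
Step 2: leaves = {4,6,7,9}. Remove smallest leaf 4, emit neighbor 11.
Step 3: leaves = {6,7,9}. Remove smallest leaf 6, emit neighbor 2.
Step 4: leaves = {7,9}. Remove smallest leaf 7, emit neighbor 11.
Step 5: leaves = {9,11}. Remove smallest leaf 9, emit neighbor 8.
Step 6: leaves = {8,11}. Remove smallest leaf 8, emit neighbor 5.
Step 7: leaves = {5,11}. Remove smallest leaf 5, emit neighbor 1.
Step 8: leaves = {1,11}. Remove smallest leaf 1, emit neighbor 2.
Step 9: leaves = {2,11}. Remove smallest leaf 2, emit neighbor 10.
Done: 2 vertices remain (10, 11). Sequence = [1 11 2 11 8 5 1 2 10]

Answer: 1 11 2 11 8 5 1 2 10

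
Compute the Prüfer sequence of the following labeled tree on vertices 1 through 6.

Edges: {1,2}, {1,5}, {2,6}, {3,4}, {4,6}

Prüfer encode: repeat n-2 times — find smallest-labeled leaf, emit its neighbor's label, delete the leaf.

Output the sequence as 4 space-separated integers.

Step 1: leaves = {3,5}. Remove smallest leaf 3, emit neighbor 4.
Step 2: leaves = {4,5}. Remove smallest leaf 4, emit neighbor 6.
Step 3: leaves = {5,6}. Remove smallest leaf 5, emit neighbor 1.
Step 4: leaves = {1,6}. Remove smallest leaf 1, emit neighbor 2.
Done: 2 vertices remain (2, 6). Sequence = [4 6 1 2]

Answer: 4 6 1 2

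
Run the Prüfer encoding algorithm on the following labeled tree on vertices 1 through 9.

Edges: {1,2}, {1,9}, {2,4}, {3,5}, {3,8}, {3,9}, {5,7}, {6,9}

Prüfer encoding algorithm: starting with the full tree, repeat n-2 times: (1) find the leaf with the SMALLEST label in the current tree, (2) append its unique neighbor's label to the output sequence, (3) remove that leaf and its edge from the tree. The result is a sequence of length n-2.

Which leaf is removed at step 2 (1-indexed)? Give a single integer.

Step 1: current leaves = {4,6,7,8}. Remove leaf 4 (neighbor: 2).
Step 2: current leaves = {2,6,7,8}. Remove leaf 2 (neighbor: 1).

Answer: 2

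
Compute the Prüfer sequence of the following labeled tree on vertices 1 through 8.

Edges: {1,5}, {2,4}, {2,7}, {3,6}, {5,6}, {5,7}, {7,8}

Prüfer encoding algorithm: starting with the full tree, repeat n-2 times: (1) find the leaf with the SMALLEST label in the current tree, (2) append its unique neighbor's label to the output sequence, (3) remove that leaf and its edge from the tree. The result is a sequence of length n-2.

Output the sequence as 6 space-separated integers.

Answer: 5 6 2 7 5 7

Derivation:
Step 1: leaves = {1,3,4,8}. Remove smallest leaf 1, emit neighbor 5.
Step 2: leaves = {3,4,8}. Remove smallest leaf 3, emit neighbor 6.
Step 3: leaves = {4,6,8}. Remove smallest leaf 4, emit neighbor 2.
Step 4: leaves = {2,6,8}. Remove smallest leaf 2, emit neighbor 7.
Step 5: leaves = {6,8}. Remove smallest leaf 6, emit neighbor 5.
Step 6: leaves = {5,8}. Remove smallest leaf 5, emit neighbor 7.
Done: 2 vertices remain (7, 8). Sequence = [5 6 2 7 5 7]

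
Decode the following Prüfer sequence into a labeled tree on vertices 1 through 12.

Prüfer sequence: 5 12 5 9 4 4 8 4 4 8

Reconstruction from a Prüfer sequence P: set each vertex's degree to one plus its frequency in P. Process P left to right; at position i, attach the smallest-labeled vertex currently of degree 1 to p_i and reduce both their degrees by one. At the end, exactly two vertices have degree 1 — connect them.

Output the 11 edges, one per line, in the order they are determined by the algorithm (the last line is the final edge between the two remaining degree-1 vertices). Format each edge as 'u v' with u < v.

Initial degrees: {1:1, 2:1, 3:1, 4:5, 5:3, 6:1, 7:1, 8:3, 9:2, 10:1, 11:1, 12:2}
Step 1: smallest deg-1 vertex = 1, p_1 = 5. Add edge {1,5}. Now deg[1]=0, deg[5]=2.
Step 2: smallest deg-1 vertex = 2, p_2 = 12. Add edge {2,12}. Now deg[2]=0, deg[12]=1.
Step 3: smallest deg-1 vertex = 3, p_3 = 5. Add edge {3,5}. Now deg[3]=0, deg[5]=1.
Step 4: smallest deg-1 vertex = 5, p_4 = 9. Add edge {5,9}. Now deg[5]=0, deg[9]=1.
Step 5: smallest deg-1 vertex = 6, p_5 = 4. Add edge {4,6}. Now deg[6]=0, deg[4]=4.
Step 6: smallest deg-1 vertex = 7, p_6 = 4. Add edge {4,7}. Now deg[7]=0, deg[4]=3.
Step 7: smallest deg-1 vertex = 9, p_7 = 8. Add edge {8,9}. Now deg[9]=0, deg[8]=2.
Step 8: smallest deg-1 vertex = 10, p_8 = 4. Add edge {4,10}. Now deg[10]=0, deg[4]=2.
Step 9: smallest deg-1 vertex = 11, p_9 = 4. Add edge {4,11}. Now deg[11]=0, deg[4]=1.
Step 10: smallest deg-1 vertex = 4, p_10 = 8. Add edge {4,8}. Now deg[4]=0, deg[8]=1.
Final: two remaining deg-1 vertices are 8, 12. Add edge {8,12}.

Answer: 1 5
2 12
3 5
5 9
4 6
4 7
8 9
4 10
4 11
4 8
8 12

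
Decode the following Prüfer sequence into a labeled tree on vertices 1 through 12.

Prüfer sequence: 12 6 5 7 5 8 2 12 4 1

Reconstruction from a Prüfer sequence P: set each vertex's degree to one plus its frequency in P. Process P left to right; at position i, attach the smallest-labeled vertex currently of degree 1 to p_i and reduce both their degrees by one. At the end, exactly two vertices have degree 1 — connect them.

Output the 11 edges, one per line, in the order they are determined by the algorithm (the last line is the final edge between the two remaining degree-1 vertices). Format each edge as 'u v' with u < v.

Answer: 3 12
6 9
5 6
7 10
5 7
5 8
2 8
2 12
4 11
1 4
1 12

Derivation:
Initial degrees: {1:2, 2:2, 3:1, 4:2, 5:3, 6:2, 7:2, 8:2, 9:1, 10:1, 11:1, 12:3}
Step 1: smallest deg-1 vertex = 3, p_1 = 12. Add edge {3,12}. Now deg[3]=0, deg[12]=2.
Step 2: smallest deg-1 vertex = 9, p_2 = 6. Add edge {6,9}. Now deg[9]=0, deg[6]=1.
Step 3: smallest deg-1 vertex = 6, p_3 = 5. Add edge {5,6}. Now deg[6]=0, deg[5]=2.
Step 4: smallest deg-1 vertex = 10, p_4 = 7. Add edge {7,10}. Now deg[10]=0, deg[7]=1.
Step 5: smallest deg-1 vertex = 7, p_5 = 5. Add edge {5,7}. Now deg[7]=0, deg[5]=1.
Step 6: smallest deg-1 vertex = 5, p_6 = 8. Add edge {5,8}. Now deg[5]=0, deg[8]=1.
Step 7: smallest deg-1 vertex = 8, p_7 = 2. Add edge {2,8}. Now deg[8]=0, deg[2]=1.
Step 8: smallest deg-1 vertex = 2, p_8 = 12. Add edge {2,12}. Now deg[2]=0, deg[12]=1.
Step 9: smallest deg-1 vertex = 11, p_9 = 4. Add edge {4,11}. Now deg[11]=0, deg[4]=1.
Step 10: smallest deg-1 vertex = 4, p_10 = 1. Add edge {1,4}. Now deg[4]=0, deg[1]=1.
Final: two remaining deg-1 vertices are 1, 12. Add edge {1,12}.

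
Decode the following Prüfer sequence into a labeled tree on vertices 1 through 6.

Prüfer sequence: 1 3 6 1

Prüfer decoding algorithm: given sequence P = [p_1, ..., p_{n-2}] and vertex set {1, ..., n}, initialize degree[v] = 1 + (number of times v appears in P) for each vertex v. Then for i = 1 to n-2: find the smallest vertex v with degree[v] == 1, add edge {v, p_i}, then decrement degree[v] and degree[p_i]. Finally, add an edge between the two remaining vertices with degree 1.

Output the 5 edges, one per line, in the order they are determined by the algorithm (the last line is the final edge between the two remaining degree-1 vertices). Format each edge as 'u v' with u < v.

Initial degrees: {1:3, 2:1, 3:2, 4:1, 5:1, 6:2}
Step 1: smallest deg-1 vertex = 2, p_1 = 1. Add edge {1,2}. Now deg[2]=0, deg[1]=2.
Step 2: smallest deg-1 vertex = 4, p_2 = 3. Add edge {3,4}. Now deg[4]=0, deg[3]=1.
Step 3: smallest deg-1 vertex = 3, p_3 = 6. Add edge {3,6}. Now deg[3]=0, deg[6]=1.
Step 4: smallest deg-1 vertex = 5, p_4 = 1. Add edge {1,5}. Now deg[5]=0, deg[1]=1.
Final: two remaining deg-1 vertices are 1, 6. Add edge {1,6}.

Answer: 1 2
3 4
3 6
1 5
1 6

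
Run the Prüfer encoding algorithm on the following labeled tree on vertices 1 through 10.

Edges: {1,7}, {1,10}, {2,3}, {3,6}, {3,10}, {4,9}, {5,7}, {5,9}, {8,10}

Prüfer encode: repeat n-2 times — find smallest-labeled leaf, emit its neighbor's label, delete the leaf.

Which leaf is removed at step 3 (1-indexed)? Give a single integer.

Answer: 6

Derivation:
Step 1: current leaves = {2,4,6,8}. Remove leaf 2 (neighbor: 3).
Step 2: current leaves = {4,6,8}. Remove leaf 4 (neighbor: 9).
Step 3: current leaves = {6,8,9}. Remove leaf 6 (neighbor: 3).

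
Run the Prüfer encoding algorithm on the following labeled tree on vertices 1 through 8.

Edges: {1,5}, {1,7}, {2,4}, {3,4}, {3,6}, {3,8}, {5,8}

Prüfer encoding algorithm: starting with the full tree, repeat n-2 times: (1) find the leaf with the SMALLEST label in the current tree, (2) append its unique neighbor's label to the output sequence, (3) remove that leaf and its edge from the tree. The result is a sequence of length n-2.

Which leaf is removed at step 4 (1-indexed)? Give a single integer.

Answer: 3

Derivation:
Step 1: current leaves = {2,6,7}. Remove leaf 2 (neighbor: 4).
Step 2: current leaves = {4,6,7}. Remove leaf 4 (neighbor: 3).
Step 3: current leaves = {6,7}. Remove leaf 6 (neighbor: 3).
Step 4: current leaves = {3,7}. Remove leaf 3 (neighbor: 8).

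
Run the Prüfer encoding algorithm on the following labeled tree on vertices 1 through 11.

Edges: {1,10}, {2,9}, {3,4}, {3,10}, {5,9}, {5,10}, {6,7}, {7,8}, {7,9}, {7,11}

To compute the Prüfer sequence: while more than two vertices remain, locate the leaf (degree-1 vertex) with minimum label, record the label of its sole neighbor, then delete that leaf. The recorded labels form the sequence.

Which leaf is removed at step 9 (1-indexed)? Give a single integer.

Step 1: current leaves = {1,2,4,6,8,11}. Remove leaf 1 (neighbor: 10).
Step 2: current leaves = {2,4,6,8,11}. Remove leaf 2 (neighbor: 9).
Step 3: current leaves = {4,6,8,11}. Remove leaf 4 (neighbor: 3).
Step 4: current leaves = {3,6,8,11}. Remove leaf 3 (neighbor: 10).
Step 5: current leaves = {6,8,10,11}. Remove leaf 6 (neighbor: 7).
Step 6: current leaves = {8,10,11}. Remove leaf 8 (neighbor: 7).
Step 7: current leaves = {10,11}. Remove leaf 10 (neighbor: 5).
Step 8: current leaves = {5,11}. Remove leaf 5 (neighbor: 9).
Step 9: current leaves = {9,11}. Remove leaf 9 (neighbor: 7).

Answer: 9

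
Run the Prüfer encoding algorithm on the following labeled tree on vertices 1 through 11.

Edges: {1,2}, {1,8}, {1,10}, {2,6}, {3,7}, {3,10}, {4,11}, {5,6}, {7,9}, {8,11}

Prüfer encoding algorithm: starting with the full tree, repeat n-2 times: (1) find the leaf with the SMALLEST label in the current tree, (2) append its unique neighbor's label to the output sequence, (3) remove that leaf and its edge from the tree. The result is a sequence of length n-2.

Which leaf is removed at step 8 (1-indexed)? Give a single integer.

Step 1: current leaves = {4,5,9}. Remove leaf 4 (neighbor: 11).
Step 2: current leaves = {5,9,11}. Remove leaf 5 (neighbor: 6).
Step 3: current leaves = {6,9,11}. Remove leaf 6 (neighbor: 2).
Step 4: current leaves = {2,9,11}. Remove leaf 2 (neighbor: 1).
Step 5: current leaves = {9,11}. Remove leaf 9 (neighbor: 7).
Step 6: current leaves = {7,11}. Remove leaf 7 (neighbor: 3).
Step 7: current leaves = {3,11}. Remove leaf 3 (neighbor: 10).
Step 8: current leaves = {10,11}. Remove leaf 10 (neighbor: 1).

Answer: 10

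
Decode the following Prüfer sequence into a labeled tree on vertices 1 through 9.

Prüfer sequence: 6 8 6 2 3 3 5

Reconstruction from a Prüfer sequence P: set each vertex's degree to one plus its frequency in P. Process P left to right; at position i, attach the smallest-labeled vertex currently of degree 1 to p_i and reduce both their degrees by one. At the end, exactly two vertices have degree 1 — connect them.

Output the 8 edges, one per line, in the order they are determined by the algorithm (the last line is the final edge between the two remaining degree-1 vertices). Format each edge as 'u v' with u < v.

Answer: 1 6
4 8
6 7
2 6
2 3
3 8
3 5
5 9

Derivation:
Initial degrees: {1:1, 2:2, 3:3, 4:1, 5:2, 6:3, 7:1, 8:2, 9:1}
Step 1: smallest deg-1 vertex = 1, p_1 = 6. Add edge {1,6}. Now deg[1]=0, deg[6]=2.
Step 2: smallest deg-1 vertex = 4, p_2 = 8. Add edge {4,8}. Now deg[4]=0, deg[8]=1.
Step 3: smallest deg-1 vertex = 7, p_3 = 6. Add edge {6,7}. Now deg[7]=0, deg[6]=1.
Step 4: smallest deg-1 vertex = 6, p_4 = 2. Add edge {2,6}. Now deg[6]=0, deg[2]=1.
Step 5: smallest deg-1 vertex = 2, p_5 = 3. Add edge {2,3}. Now deg[2]=0, deg[3]=2.
Step 6: smallest deg-1 vertex = 8, p_6 = 3. Add edge {3,8}. Now deg[8]=0, deg[3]=1.
Step 7: smallest deg-1 vertex = 3, p_7 = 5. Add edge {3,5}. Now deg[3]=0, deg[5]=1.
Final: two remaining deg-1 vertices are 5, 9. Add edge {5,9}.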